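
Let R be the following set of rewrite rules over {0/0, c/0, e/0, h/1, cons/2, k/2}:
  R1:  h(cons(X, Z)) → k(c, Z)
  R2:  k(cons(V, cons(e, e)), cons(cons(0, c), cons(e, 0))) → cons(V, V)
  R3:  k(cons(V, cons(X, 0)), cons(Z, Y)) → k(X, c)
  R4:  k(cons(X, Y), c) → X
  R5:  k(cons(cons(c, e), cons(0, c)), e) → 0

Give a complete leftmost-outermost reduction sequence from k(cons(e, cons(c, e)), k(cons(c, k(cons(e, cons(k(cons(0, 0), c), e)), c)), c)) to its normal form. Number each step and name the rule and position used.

e

1. k(cons(e, cons(c, e)), k(cons(c, k(cons(e, cons(k(cons(0, 0), c), e)), c)), c))  →  k(cons(e, cons(c, e)), c)   [R4 at 2]
2. k(cons(e, cons(c, e)), c)  →  e   [R4 at ε]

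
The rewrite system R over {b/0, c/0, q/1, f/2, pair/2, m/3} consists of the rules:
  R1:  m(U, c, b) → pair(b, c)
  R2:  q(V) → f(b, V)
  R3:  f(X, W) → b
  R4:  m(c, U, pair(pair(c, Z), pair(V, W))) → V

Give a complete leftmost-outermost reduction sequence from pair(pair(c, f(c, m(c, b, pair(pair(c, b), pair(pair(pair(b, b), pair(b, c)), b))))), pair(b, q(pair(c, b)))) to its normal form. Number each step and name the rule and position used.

pair(pair(c, b), pair(b, b))

1. pair(pair(c, f(c, m(c, b, pair(pair(c, b), pair(pair(pair(b, b), pair(b, c)), b))))), pair(b, q(pair(c, b))))  →  pair(pair(c, b), pair(b, q(pair(c, b))))   [R3 at 1.2]
2. pair(pair(c, b), pair(b, q(pair(c, b))))  →  pair(pair(c, b), pair(b, f(b, pair(c, b))))   [R2 at 2.2]
3. pair(pair(c, b), pair(b, f(b, pair(c, b))))  →  pair(pair(c, b), pair(b, b))   [R3 at 2.2]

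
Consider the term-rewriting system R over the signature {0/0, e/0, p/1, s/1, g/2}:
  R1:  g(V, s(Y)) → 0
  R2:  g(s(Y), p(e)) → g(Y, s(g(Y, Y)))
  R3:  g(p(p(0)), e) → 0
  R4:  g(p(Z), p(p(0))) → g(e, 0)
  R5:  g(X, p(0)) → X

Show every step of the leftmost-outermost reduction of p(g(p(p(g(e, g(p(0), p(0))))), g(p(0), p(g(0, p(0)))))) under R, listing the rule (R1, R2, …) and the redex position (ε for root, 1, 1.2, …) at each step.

p(p(p(e)))

1. p(g(p(p(g(e, g(p(0), p(0))))), g(p(0), p(g(0, p(0))))))  →  p(g(p(p(g(e, p(0)))), g(p(0), p(g(0, p(0))))))   [R5 at 1.1.1.1.2]
2. p(g(p(p(g(e, p(0)))), g(p(0), p(g(0, p(0))))))  →  p(g(p(p(e)), g(p(0), p(g(0, p(0))))))   [R5 at 1.1.1.1]
3. p(g(p(p(e)), g(p(0), p(g(0, p(0))))))  →  p(g(p(p(e)), g(p(0), p(0))))   [R5 at 1.2.2.1]
4. p(g(p(p(e)), g(p(0), p(0))))  →  p(g(p(p(e)), p(0)))   [R5 at 1.2]
5. p(g(p(p(e)), p(0)))  →  p(p(p(e)))   [R5 at 1]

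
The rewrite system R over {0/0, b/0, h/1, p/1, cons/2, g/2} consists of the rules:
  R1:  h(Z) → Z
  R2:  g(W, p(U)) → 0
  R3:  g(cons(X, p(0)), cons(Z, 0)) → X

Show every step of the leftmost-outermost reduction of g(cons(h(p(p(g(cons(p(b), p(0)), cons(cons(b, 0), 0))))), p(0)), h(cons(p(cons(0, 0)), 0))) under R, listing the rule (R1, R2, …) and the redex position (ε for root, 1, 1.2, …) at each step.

p(p(p(b)))

1. g(cons(h(p(p(g(cons(p(b), p(0)), cons(cons(b, 0), 0))))), p(0)), h(cons(p(cons(0, 0)), 0)))  →  g(cons(p(p(g(cons(p(b), p(0)), cons(cons(b, 0), 0)))), p(0)), h(cons(p(cons(0, 0)), 0)))   [R1 at 1.1]
2. g(cons(p(p(g(cons(p(b), p(0)), cons(cons(b, 0), 0)))), p(0)), h(cons(p(cons(0, 0)), 0)))  →  g(cons(p(p(p(b))), p(0)), h(cons(p(cons(0, 0)), 0)))   [R3 at 1.1.1.1]
3. g(cons(p(p(p(b))), p(0)), h(cons(p(cons(0, 0)), 0)))  →  g(cons(p(p(p(b))), p(0)), cons(p(cons(0, 0)), 0))   [R1 at 2]
4. g(cons(p(p(p(b))), p(0)), cons(p(cons(0, 0)), 0))  →  p(p(p(b)))   [R3 at ε]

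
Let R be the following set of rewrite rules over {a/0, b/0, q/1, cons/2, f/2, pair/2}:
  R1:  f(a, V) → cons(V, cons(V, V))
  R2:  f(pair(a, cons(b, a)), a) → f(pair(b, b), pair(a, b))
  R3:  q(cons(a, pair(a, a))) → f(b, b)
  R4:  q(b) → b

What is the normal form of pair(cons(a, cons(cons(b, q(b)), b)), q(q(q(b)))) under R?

pair(cons(a, cons(cons(b, b), b)), b)

1. pair(cons(a, cons(cons(b, q(b)), b)), q(q(q(b))))  →  pair(cons(a, cons(cons(b, b), b)), q(q(q(b))))   [R4 at 1.2.1.2]
2. pair(cons(a, cons(cons(b, b), b)), q(q(q(b))))  →  pair(cons(a, cons(cons(b, b), b)), q(q(b)))   [R4 at 2.1.1]
3. pair(cons(a, cons(cons(b, b), b)), q(q(b)))  →  pair(cons(a, cons(cons(b, b), b)), q(b))   [R4 at 2.1]
4. pair(cons(a, cons(cons(b, b), b)), q(b))  →  pair(cons(a, cons(cons(b, b), b)), b)   [R4 at 2]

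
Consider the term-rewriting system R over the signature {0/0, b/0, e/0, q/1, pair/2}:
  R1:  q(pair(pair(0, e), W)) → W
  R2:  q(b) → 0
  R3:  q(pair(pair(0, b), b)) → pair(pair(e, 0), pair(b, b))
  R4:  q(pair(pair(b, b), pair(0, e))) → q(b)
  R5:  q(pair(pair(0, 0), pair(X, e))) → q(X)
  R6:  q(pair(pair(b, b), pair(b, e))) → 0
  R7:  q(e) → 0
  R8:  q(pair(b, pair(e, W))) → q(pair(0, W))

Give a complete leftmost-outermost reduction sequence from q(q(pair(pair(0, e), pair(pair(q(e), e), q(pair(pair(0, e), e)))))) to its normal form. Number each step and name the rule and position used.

e

1. q(q(pair(pair(0, e), pair(pair(q(e), e), q(pair(pair(0, e), e))))))  →  q(pair(pair(q(e), e), q(pair(pair(0, e), e))))   [R1 at 1]
2. q(pair(pair(q(e), e), q(pair(pair(0, e), e))))  →  q(pair(pair(0, e), q(pair(pair(0, e), e))))   [R7 at 1.1.1]
3. q(pair(pair(0, e), q(pair(pair(0, e), e))))  →  q(pair(pair(0, e), e))   [R1 at ε]
4. q(pair(pair(0, e), e))  →  e   [R1 at ε]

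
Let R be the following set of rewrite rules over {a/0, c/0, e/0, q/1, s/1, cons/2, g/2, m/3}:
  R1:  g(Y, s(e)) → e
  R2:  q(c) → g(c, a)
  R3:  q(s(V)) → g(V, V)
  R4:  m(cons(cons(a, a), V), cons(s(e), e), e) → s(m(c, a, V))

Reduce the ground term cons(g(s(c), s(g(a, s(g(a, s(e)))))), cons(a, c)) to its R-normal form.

1. cons(g(s(c), s(g(a, s(g(a, s(e)))))), cons(a, c))  →  cons(g(s(c), s(g(a, s(e)))), cons(a, c))   [R1 at 1.2.1.2.1]
2. cons(g(s(c), s(g(a, s(e)))), cons(a, c))  →  cons(g(s(c), s(e)), cons(a, c))   [R1 at 1.2.1]
3. cons(g(s(c), s(e)), cons(a, c))  →  cons(e, cons(a, c))   [R1 at 1]

cons(e, cons(a, c))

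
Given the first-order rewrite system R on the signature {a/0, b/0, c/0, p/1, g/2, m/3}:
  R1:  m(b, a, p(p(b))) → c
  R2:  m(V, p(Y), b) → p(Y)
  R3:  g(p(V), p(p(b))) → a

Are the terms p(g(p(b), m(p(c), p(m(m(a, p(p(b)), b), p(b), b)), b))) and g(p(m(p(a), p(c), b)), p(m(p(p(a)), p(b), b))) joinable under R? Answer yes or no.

Reduce t₁ = p(g(p(b), m(p(c), p(m(m(a, p(p(b)), b), p(b), b)), b))):
1. p(g(p(b), m(p(c), p(m(m(a, p(p(b)), b), p(b), b)), b)))  →  p(g(p(b), p(m(m(a, p(p(b)), b), p(b), b))))   [R2 at 1.2]
2. p(g(p(b), p(m(m(a, p(p(b)), b), p(b), b))))  →  p(g(p(b), p(p(b))))   [R2 at 1.2.1]
3. p(g(p(b), p(p(b))))  →  p(a)   [R3 at 1]

Reduce t₂ = g(p(m(p(a), p(c), b)), p(m(p(p(a)), p(b), b))):
1. g(p(m(p(a), p(c), b)), p(m(p(p(a)), p(b), b)))  →  g(p(p(c)), p(m(p(p(a)), p(b), b)))   [R2 at 1.1]
2. g(p(p(c)), p(m(p(p(a)), p(b), b)))  →  g(p(p(c)), p(p(b)))   [R2 at 2.1]
3. g(p(p(c)), p(p(b)))  →  a   [R3 at ε]

no — NF(t₁) = p(a), NF(t₂) = a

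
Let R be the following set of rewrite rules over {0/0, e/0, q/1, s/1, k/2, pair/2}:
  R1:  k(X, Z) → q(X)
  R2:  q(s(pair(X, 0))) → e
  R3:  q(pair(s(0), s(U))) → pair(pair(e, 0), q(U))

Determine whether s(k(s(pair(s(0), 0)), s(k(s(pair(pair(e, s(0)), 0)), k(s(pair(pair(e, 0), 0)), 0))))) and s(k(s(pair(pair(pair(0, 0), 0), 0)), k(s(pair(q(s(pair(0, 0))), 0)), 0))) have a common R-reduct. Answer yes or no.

yes — NF(t₁) = s(e), NF(t₂) = s(e)

Reduce t₁ = s(k(s(pair(s(0), 0)), s(k(s(pair(pair(e, s(0)), 0)), k(s(pair(pair(e, 0), 0)), 0))))):
1. s(k(s(pair(s(0), 0)), s(k(s(pair(pair(e, s(0)), 0)), k(s(pair(pair(e, 0), 0)), 0)))))  →  s(q(s(pair(s(0), 0))))   [R1 at 1]
2. s(q(s(pair(s(0), 0))))  →  s(e)   [R2 at 1]

Reduce t₂ = s(k(s(pair(pair(pair(0, 0), 0), 0)), k(s(pair(q(s(pair(0, 0))), 0)), 0))):
1. s(k(s(pair(pair(pair(0, 0), 0), 0)), k(s(pair(q(s(pair(0, 0))), 0)), 0)))  →  s(q(s(pair(pair(pair(0, 0), 0), 0))))   [R1 at 1]
2. s(q(s(pair(pair(pair(0, 0), 0), 0))))  →  s(e)   [R2 at 1]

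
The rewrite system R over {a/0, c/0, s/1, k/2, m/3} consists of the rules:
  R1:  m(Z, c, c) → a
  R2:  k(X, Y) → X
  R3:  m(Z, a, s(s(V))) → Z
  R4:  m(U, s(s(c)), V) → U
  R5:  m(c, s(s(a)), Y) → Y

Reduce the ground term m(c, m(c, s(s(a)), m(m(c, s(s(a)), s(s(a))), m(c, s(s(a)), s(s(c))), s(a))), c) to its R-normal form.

c

1. m(c, m(c, s(s(a)), m(m(c, s(s(a)), s(s(a))), m(c, s(s(a)), s(s(c))), s(a))), c)  →  m(c, m(m(c, s(s(a)), s(s(a))), m(c, s(s(a)), s(s(c))), s(a)), c)   [R5 at 2]
2. m(c, m(m(c, s(s(a)), s(s(a))), m(c, s(s(a)), s(s(c))), s(a)), c)  →  m(c, m(s(s(a)), m(c, s(s(a)), s(s(c))), s(a)), c)   [R5 at 2.1]
3. m(c, m(s(s(a)), m(c, s(s(a)), s(s(c))), s(a)), c)  →  m(c, m(s(s(a)), s(s(c)), s(a)), c)   [R5 at 2.2]
4. m(c, m(s(s(a)), s(s(c)), s(a)), c)  →  m(c, s(s(a)), c)   [R4 at 2]
5. m(c, s(s(a)), c)  →  c   [R5 at ε]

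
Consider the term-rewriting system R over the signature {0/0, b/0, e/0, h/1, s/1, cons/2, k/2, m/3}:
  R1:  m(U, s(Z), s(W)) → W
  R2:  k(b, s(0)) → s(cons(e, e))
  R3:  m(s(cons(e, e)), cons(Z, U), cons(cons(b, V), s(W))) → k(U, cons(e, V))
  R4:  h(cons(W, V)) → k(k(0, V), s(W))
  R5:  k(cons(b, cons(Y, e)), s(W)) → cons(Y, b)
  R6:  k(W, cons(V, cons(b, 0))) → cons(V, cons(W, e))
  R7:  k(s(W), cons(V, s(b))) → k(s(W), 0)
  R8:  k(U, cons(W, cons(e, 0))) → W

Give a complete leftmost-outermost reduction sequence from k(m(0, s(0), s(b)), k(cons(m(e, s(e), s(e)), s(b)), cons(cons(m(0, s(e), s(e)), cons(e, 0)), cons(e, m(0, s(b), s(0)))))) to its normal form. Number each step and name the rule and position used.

1. k(m(0, s(0), s(b)), k(cons(m(e, s(e), s(e)), s(b)), cons(cons(m(0, s(e), s(e)), cons(e, 0)), cons(e, m(0, s(b), s(0))))))  →  k(b, k(cons(m(e, s(e), s(e)), s(b)), cons(cons(m(0, s(e), s(e)), cons(e, 0)), cons(e, m(0, s(b), s(0))))))   [R1 at 1]
2. k(b, k(cons(m(e, s(e), s(e)), s(b)), cons(cons(m(0, s(e), s(e)), cons(e, 0)), cons(e, m(0, s(b), s(0))))))  →  k(b, k(cons(e, s(b)), cons(cons(m(0, s(e), s(e)), cons(e, 0)), cons(e, m(0, s(b), s(0))))))   [R1 at 2.1.1]
3. k(b, k(cons(e, s(b)), cons(cons(m(0, s(e), s(e)), cons(e, 0)), cons(e, m(0, s(b), s(0))))))  →  k(b, k(cons(e, s(b)), cons(cons(e, cons(e, 0)), cons(e, m(0, s(b), s(0))))))   [R1 at 2.2.1.1]
4. k(b, k(cons(e, s(b)), cons(cons(e, cons(e, 0)), cons(e, m(0, s(b), s(0))))))  →  k(b, k(cons(e, s(b)), cons(cons(e, cons(e, 0)), cons(e, 0))))   [R1 at 2.2.2.2]
5. k(b, k(cons(e, s(b)), cons(cons(e, cons(e, 0)), cons(e, 0))))  →  k(b, cons(e, cons(e, 0)))   [R8 at 2]
6. k(b, cons(e, cons(e, 0)))  →  e   [R8 at ε]

e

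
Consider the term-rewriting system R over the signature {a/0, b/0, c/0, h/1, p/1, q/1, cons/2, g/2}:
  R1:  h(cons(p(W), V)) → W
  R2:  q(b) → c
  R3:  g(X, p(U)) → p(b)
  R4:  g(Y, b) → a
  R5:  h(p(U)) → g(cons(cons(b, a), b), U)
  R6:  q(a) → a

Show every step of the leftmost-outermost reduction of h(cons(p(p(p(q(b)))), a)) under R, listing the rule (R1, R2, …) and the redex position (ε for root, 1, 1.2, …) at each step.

1. h(cons(p(p(p(q(b)))), a))  →  p(p(q(b)))   [R1 at ε]
2. p(p(q(b)))  →  p(p(c))   [R2 at 1.1]

p(p(c))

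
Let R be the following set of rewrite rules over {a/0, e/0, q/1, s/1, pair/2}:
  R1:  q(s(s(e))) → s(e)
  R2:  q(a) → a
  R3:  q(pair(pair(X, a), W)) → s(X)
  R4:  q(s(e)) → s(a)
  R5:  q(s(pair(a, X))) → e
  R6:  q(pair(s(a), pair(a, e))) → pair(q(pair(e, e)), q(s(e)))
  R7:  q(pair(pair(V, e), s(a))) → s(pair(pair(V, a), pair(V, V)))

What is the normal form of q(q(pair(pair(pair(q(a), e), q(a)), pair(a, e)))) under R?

1. q(q(pair(pair(pair(q(a), e), q(a)), pair(a, e))))  →  q(q(pair(pair(pair(a, e), q(a)), pair(a, e))))   [R2 at 1.1.1.1.1]
2. q(q(pair(pair(pair(a, e), q(a)), pair(a, e))))  →  q(q(pair(pair(pair(a, e), a), pair(a, e))))   [R2 at 1.1.1.2]
3. q(q(pair(pair(pair(a, e), a), pair(a, e))))  →  q(s(pair(a, e)))   [R3 at 1]
4. q(s(pair(a, e)))  →  e   [R5 at ε]

e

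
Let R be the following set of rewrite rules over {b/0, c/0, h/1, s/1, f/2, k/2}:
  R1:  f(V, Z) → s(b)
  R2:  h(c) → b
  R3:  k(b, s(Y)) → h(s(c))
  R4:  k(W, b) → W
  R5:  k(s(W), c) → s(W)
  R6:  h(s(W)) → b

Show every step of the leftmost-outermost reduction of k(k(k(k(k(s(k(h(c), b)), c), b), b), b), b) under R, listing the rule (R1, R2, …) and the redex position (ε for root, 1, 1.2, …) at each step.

s(b)

1. k(k(k(k(k(s(k(h(c), b)), c), b), b), b), b)  →  k(k(k(k(s(k(h(c), b)), c), b), b), b)   [R4 at ε]
2. k(k(k(k(s(k(h(c), b)), c), b), b), b)  →  k(k(k(s(k(h(c), b)), c), b), b)   [R4 at ε]
3. k(k(k(s(k(h(c), b)), c), b), b)  →  k(k(s(k(h(c), b)), c), b)   [R4 at ε]
4. k(k(s(k(h(c), b)), c), b)  →  k(s(k(h(c), b)), c)   [R4 at ε]
5. k(s(k(h(c), b)), c)  →  s(k(h(c), b))   [R5 at ε]
6. s(k(h(c), b))  →  s(h(c))   [R4 at 1]
7. s(h(c))  →  s(b)   [R2 at 1]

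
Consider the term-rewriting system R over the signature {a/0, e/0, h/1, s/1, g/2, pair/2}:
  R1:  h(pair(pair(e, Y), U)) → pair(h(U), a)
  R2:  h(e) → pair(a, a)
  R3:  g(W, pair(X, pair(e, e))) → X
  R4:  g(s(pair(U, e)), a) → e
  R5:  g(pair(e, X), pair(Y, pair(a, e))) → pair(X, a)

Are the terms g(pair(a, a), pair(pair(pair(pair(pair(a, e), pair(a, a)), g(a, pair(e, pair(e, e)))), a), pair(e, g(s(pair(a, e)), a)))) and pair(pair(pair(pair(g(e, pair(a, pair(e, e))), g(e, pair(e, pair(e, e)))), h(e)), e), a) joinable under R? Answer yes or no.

Reduce t₁ = g(pair(a, a), pair(pair(pair(pair(pair(a, e), pair(a, a)), g(a, pair(e, pair(e, e)))), a), pair(e, g(s(pair(a, e)), a)))):
1. g(pair(a, a), pair(pair(pair(pair(pair(a, e), pair(a, a)), g(a, pair(e, pair(e, e)))), a), pair(e, g(s(pair(a, e)), a))))  →  g(pair(a, a), pair(pair(pair(pair(pair(a, e), pair(a, a)), e), a), pair(e, g(s(pair(a, e)), a))))   [R3 at 2.1.1.2]
2. g(pair(a, a), pair(pair(pair(pair(pair(a, e), pair(a, a)), e), a), pair(e, g(s(pair(a, e)), a))))  →  g(pair(a, a), pair(pair(pair(pair(pair(a, e), pair(a, a)), e), a), pair(e, e)))   [R4 at 2.2.2]
3. g(pair(a, a), pair(pair(pair(pair(pair(a, e), pair(a, a)), e), a), pair(e, e)))  →  pair(pair(pair(pair(a, e), pair(a, a)), e), a)   [R3 at ε]

Reduce t₂ = pair(pair(pair(pair(g(e, pair(a, pair(e, e))), g(e, pair(e, pair(e, e)))), h(e)), e), a):
1. pair(pair(pair(pair(g(e, pair(a, pair(e, e))), g(e, pair(e, pair(e, e)))), h(e)), e), a)  →  pair(pair(pair(pair(a, g(e, pair(e, pair(e, e)))), h(e)), e), a)   [R3 at 1.1.1.1]
2. pair(pair(pair(pair(a, g(e, pair(e, pair(e, e)))), h(e)), e), a)  →  pair(pair(pair(pair(a, e), h(e)), e), a)   [R3 at 1.1.1.2]
3. pair(pair(pair(pair(a, e), h(e)), e), a)  →  pair(pair(pair(pair(a, e), pair(a, a)), e), a)   [R2 at 1.1.2]

yes — NF(t₁) = pair(pair(pair(pair(a, e), pair(a, a)), e), a), NF(t₂) = pair(pair(pair(pair(a, e), pair(a, a)), e), a)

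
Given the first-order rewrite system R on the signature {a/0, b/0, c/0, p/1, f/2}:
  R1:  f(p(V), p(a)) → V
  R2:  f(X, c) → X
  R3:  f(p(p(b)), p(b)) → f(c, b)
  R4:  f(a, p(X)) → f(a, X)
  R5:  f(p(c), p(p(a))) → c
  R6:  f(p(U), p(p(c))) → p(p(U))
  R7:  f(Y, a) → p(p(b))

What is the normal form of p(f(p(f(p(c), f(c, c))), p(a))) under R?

p(p(c))

1. p(f(p(f(p(c), f(c, c))), p(a)))  →  p(f(p(c), f(c, c)))   [R1 at 1]
2. p(f(p(c), f(c, c)))  →  p(f(p(c), c))   [R2 at 1.2]
3. p(f(p(c), c))  →  p(p(c))   [R2 at 1]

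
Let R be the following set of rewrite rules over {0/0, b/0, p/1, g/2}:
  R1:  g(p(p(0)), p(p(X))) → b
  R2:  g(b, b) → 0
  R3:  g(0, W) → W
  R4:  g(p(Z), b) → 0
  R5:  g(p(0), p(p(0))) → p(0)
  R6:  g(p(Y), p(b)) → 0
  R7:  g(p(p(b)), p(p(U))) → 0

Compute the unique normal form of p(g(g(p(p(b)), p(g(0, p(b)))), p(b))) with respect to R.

1. p(g(g(p(p(b)), p(g(0, p(b)))), p(b)))  →  p(g(g(p(p(b)), p(p(b))), p(b)))   [R3 at 1.1.2.1]
2. p(g(g(p(p(b)), p(p(b))), p(b)))  →  p(g(0, p(b)))   [R7 at 1.1]
3. p(g(0, p(b)))  →  p(p(b))   [R3 at 1]

p(p(b))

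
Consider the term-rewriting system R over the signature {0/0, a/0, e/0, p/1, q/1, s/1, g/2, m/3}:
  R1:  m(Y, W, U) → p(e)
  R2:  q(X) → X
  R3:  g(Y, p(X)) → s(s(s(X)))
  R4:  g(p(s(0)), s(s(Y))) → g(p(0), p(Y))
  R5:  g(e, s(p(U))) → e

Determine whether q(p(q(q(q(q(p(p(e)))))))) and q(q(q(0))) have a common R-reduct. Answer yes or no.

no — NF(t₁) = p(p(p(e))), NF(t₂) = 0

Reduce t₁ = q(p(q(q(q(q(p(p(e)))))))):
1. q(p(q(q(q(q(p(p(e))))))))  →  p(q(q(q(q(p(p(e)))))))   [R2 at ε]
2. p(q(q(q(q(p(p(e)))))))  →  p(q(q(q(p(p(e))))))   [R2 at 1]
3. p(q(q(q(p(p(e))))))  →  p(q(q(p(p(e)))))   [R2 at 1]
4. p(q(q(p(p(e)))))  →  p(q(p(p(e))))   [R2 at 1]
5. p(q(p(p(e))))  →  p(p(p(e)))   [R2 at 1]

Reduce t₂ = q(q(q(0))):
1. q(q(q(0)))  →  q(q(0))   [R2 at ε]
2. q(q(0))  →  q(0)   [R2 at ε]
3. q(0)  →  0   [R2 at ε]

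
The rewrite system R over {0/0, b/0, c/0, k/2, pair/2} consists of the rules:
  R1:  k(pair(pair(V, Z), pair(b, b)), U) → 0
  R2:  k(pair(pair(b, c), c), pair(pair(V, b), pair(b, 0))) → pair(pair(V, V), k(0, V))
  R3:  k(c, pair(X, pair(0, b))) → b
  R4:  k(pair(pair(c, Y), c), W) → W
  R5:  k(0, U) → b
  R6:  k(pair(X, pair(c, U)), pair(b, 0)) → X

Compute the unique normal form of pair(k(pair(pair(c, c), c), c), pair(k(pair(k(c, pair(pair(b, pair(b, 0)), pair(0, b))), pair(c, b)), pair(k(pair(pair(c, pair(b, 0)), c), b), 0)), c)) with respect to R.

pair(c, pair(b, c))

1. pair(k(pair(pair(c, c), c), c), pair(k(pair(k(c, pair(pair(b, pair(b, 0)), pair(0, b))), pair(c, b)), pair(k(pair(pair(c, pair(b, 0)), c), b), 0)), c))  →  pair(c, pair(k(pair(k(c, pair(pair(b, pair(b, 0)), pair(0, b))), pair(c, b)), pair(k(pair(pair(c, pair(b, 0)), c), b), 0)), c))   [R4 at 1]
2. pair(c, pair(k(pair(k(c, pair(pair(b, pair(b, 0)), pair(0, b))), pair(c, b)), pair(k(pair(pair(c, pair(b, 0)), c), b), 0)), c))  →  pair(c, pair(k(pair(b, pair(c, b)), pair(k(pair(pair(c, pair(b, 0)), c), b), 0)), c))   [R3 at 2.1.1.1]
3. pair(c, pair(k(pair(b, pair(c, b)), pair(k(pair(pair(c, pair(b, 0)), c), b), 0)), c))  →  pair(c, pair(k(pair(b, pair(c, b)), pair(b, 0)), c))   [R4 at 2.1.2.1]
4. pair(c, pair(k(pair(b, pair(c, b)), pair(b, 0)), c))  →  pair(c, pair(b, c))   [R6 at 2.1]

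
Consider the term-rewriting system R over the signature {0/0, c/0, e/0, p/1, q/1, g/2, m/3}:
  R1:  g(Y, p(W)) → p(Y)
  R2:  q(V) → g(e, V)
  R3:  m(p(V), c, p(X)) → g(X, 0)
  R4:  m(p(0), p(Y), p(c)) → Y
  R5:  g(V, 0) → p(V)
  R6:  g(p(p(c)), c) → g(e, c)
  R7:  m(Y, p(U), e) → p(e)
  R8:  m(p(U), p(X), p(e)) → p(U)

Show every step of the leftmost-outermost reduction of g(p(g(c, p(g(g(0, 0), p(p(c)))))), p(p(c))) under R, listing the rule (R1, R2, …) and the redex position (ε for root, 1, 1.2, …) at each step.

1. g(p(g(c, p(g(g(0, 0), p(p(c)))))), p(p(c)))  →  p(p(g(c, p(g(g(0, 0), p(p(c)))))))   [R1 at ε]
2. p(p(g(c, p(g(g(0, 0), p(p(c)))))))  →  p(p(p(c)))   [R1 at 1.1]

p(p(p(c)))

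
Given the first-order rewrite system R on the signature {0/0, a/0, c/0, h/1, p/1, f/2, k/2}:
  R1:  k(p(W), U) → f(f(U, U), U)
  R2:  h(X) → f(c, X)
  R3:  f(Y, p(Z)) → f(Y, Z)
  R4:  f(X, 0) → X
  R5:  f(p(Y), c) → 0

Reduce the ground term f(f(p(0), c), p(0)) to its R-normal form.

0

1. f(f(p(0), c), p(0))  →  f(f(p(0), c), 0)   [R3 at ε]
2. f(f(p(0), c), 0)  →  f(p(0), c)   [R4 at ε]
3. f(p(0), c)  →  0   [R5 at ε]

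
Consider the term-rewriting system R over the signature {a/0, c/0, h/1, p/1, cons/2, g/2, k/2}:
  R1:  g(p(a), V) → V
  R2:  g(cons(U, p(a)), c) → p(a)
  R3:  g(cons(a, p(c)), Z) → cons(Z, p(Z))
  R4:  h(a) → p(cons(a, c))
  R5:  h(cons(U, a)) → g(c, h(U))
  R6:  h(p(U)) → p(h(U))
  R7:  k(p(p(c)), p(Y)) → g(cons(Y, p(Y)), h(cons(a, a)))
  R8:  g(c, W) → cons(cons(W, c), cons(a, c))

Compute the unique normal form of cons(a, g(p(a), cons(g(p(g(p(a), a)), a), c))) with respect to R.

1. cons(a, g(p(a), cons(g(p(g(p(a), a)), a), c)))  →  cons(a, cons(g(p(g(p(a), a)), a), c))   [R1 at 2]
2. cons(a, cons(g(p(g(p(a), a)), a), c))  →  cons(a, cons(g(p(a), a), c))   [R1 at 2.1.1.1]
3. cons(a, cons(g(p(a), a), c))  →  cons(a, cons(a, c))   [R1 at 2.1]

cons(a, cons(a, c))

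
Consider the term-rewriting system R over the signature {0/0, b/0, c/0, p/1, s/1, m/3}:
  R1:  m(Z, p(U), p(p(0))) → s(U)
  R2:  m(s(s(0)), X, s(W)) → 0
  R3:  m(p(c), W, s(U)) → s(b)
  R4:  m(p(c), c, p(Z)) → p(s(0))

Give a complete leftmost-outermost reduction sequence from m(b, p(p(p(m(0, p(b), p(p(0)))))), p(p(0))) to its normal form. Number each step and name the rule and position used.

1. m(b, p(p(p(m(0, p(b), p(p(0)))))), p(p(0)))  →  s(p(p(m(0, p(b), p(p(0))))))   [R1 at ε]
2. s(p(p(m(0, p(b), p(p(0))))))  →  s(p(p(s(b))))   [R1 at 1.1.1]

s(p(p(s(b))))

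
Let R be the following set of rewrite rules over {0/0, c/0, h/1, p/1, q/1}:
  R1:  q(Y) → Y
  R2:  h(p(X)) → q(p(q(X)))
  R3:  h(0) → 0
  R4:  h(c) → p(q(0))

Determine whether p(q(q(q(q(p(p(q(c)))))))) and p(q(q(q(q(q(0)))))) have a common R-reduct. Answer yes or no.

no — NF(t₁) = p(p(p(c))), NF(t₂) = p(0)

Reduce t₁ = p(q(q(q(q(p(p(q(c)))))))):
1. p(q(q(q(q(p(p(q(c))))))))  →  p(q(q(q(p(p(q(c)))))))   [R1 at 1]
2. p(q(q(q(p(p(q(c)))))))  →  p(q(q(p(p(q(c))))))   [R1 at 1]
3. p(q(q(p(p(q(c))))))  →  p(q(p(p(q(c)))))   [R1 at 1]
4. p(q(p(p(q(c)))))  →  p(p(p(q(c))))   [R1 at 1]
5. p(p(p(q(c))))  →  p(p(p(c)))   [R1 at 1.1.1]

Reduce t₂ = p(q(q(q(q(q(0)))))):
1. p(q(q(q(q(q(0))))))  →  p(q(q(q(q(0)))))   [R1 at 1]
2. p(q(q(q(q(0)))))  →  p(q(q(q(0))))   [R1 at 1]
3. p(q(q(q(0))))  →  p(q(q(0)))   [R1 at 1]
4. p(q(q(0)))  →  p(q(0))   [R1 at 1]
5. p(q(0))  →  p(0)   [R1 at 1]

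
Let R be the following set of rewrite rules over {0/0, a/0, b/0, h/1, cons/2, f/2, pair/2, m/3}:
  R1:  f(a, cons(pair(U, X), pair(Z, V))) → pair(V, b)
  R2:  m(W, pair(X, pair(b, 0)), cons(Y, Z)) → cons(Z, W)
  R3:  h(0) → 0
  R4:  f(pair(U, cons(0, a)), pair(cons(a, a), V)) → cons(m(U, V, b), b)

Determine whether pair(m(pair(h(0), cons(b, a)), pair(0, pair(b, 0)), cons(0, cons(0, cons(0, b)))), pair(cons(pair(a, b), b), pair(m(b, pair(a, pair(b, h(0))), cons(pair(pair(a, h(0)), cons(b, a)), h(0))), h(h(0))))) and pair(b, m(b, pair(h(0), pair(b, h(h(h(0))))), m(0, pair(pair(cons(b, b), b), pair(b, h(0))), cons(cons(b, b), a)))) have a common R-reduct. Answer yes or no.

Reduce t₁ = pair(m(pair(h(0), cons(b, a)), pair(0, pair(b, 0)), cons(0, cons(0, cons(0, b)))), pair(cons(pair(a, b), b), pair(m(b, pair(a, pair(b, h(0))), cons(pair(pair(a, h(0)), cons(b, a)), h(0))), h(h(0))))):
1. pair(m(pair(h(0), cons(b, a)), pair(0, pair(b, 0)), cons(0, cons(0, cons(0, b)))), pair(cons(pair(a, b), b), pair(m(b, pair(a, pair(b, h(0))), cons(pair(pair(a, h(0)), cons(b, a)), h(0))), h(h(0)))))  →  pair(cons(cons(0, cons(0, b)), pair(h(0), cons(b, a))), pair(cons(pair(a, b), b), pair(m(b, pair(a, pair(b, h(0))), cons(pair(pair(a, h(0)), cons(b, a)), h(0))), h(h(0)))))   [R2 at 1]
2. pair(cons(cons(0, cons(0, b)), pair(h(0), cons(b, a))), pair(cons(pair(a, b), b), pair(m(b, pair(a, pair(b, h(0))), cons(pair(pair(a, h(0)), cons(b, a)), h(0))), h(h(0)))))  →  pair(cons(cons(0, cons(0, b)), pair(0, cons(b, a))), pair(cons(pair(a, b), b), pair(m(b, pair(a, pair(b, h(0))), cons(pair(pair(a, h(0)), cons(b, a)), h(0))), h(h(0)))))   [R3 at 1.2.1]
3. pair(cons(cons(0, cons(0, b)), pair(0, cons(b, a))), pair(cons(pair(a, b), b), pair(m(b, pair(a, pair(b, h(0))), cons(pair(pair(a, h(0)), cons(b, a)), h(0))), h(h(0)))))  →  pair(cons(cons(0, cons(0, b)), pair(0, cons(b, a))), pair(cons(pair(a, b), b), pair(m(b, pair(a, pair(b, 0)), cons(pair(pair(a, h(0)), cons(b, a)), h(0))), h(h(0)))))   [R3 at 2.2.1.2.2.2]
4. pair(cons(cons(0, cons(0, b)), pair(0, cons(b, a))), pair(cons(pair(a, b), b), pair(m(b, pair(a, pair(b, 0)), cons(pair(pair(a, h(0)), cons(b, a)), h(0))), h(h(0)))))  →  pair(cons(cons(0, cons(0, b)), pair(0, cons(b, a))), pair(cons(pair(a, b), b), pair(cons(h(0), b), h(h(0)))))   [R2 at 2.2.1]
5. pair(cons(cons(0, cons(0, b)), pair(0, cons(b, a))), pair(cons(pair(a, b), b), pair(cons(h(0), b), h(h(0)))))  →  pair(cons(cons(0, cons(0, b)), pair(0, cons(b, a))), pair(cons(pair(a, b), b), pair(cons(0, b), h(h(0)))))   [R3 at 2.2.1.1]
6. pair(cons(cons(0, cons(0, b)), pair(0, cons(b, a))), pair(cons(pair(a, b), b), pair(cons(0, b), h(h(0)))))  →  pair(cons(cons(0, cons(0, b)), pair(0, cons(b, a))), pair(cons(pair(a, b), b), pair(cons(0, b), h(0))))   [R3 at 2.2.2.1]
7. pair(cons(cons(0, cons(0, b)), pair(0, cons(b, a))), pair(cons(pair(a, b), b), pair(cons(0, b), h(0))))  →  pair(cons(cons(0, cons(0, b)), pair(0, cons(b, a))), pair(cons(pair(a, b), b), pair(cons(0, b), 0)))   [R3 at 2.2.2]

Reduce t₂ = pair(b, m(b, pair(h(0), pair(b, h(h(h(0))))), m(0, pair(pair(cons(b, b), b), pair(b, h(0))), cons(cons(b, b), a)))):
1. pair(b, m(b, pair(h(0), pair(b, h(h(h(0))))), m(0, pair(pair(cons(b, b), b), pair(b, h(0))), cons(cons(b, b), a))))  →  pair(b, m(b, pair(0, pair(b, h(h(h(0))))), m(0, pair(pair(cons(b, b), b), pair(b, h(0))), cons(cons(b, b), a))))   [R3 at 2.2.1]
2. pair(b, m(b, pair(0, pair(b, h(h(h(0))))), m(0, pair(pair(cons(b, b), b), pair(b, h(0))), cons(cons(b, b), a))))  →  pair(b, m(b, pair(0, pair(b, h(h(0)))), m(0, pair(pair(cons(b, b), b), pair(b, h(0))), cons(cons(b, b), a))))   [R3 at 2.2.2.2.1.1]
3. pair(b, m(b, pair(0, pair(b, h(h(0)))), m(0, pair(pair(cons(b, b), b), pair(b, h(0))), cons(cons(b, b), a))))  →  pair(b, m(b, pair(0, pair(b, h(0))), m(0, pair(pair(cons(b, b), b), pair(b, h(0))), cons(cons(b, b), a))))   [R3 at 2.2.2.2.1]
4. pair(b, m(b, pair(0, pair(b, h(0))), m(0, pair(pair(cons(b, b), b), pair(b, h(0))), cons(cons(b, b), a))))  →  pair(b, m(b, pair(0, pair(b, 0)), m(0, pair(pair(cons(b, b), b), pair(b, h(0))), cons(cons(b, b), a))))   [R3 at 2.2.2.2]
5. pair(b, m(b, pair(0, pair(b, 0)), m(0, pair(pair(cons(b, b), b), pair(b, h(0))), cons(cons(b, b), a))))  →  pair(b, m(b, pair(0, pair(b, 0)), m(0, pair(pair(cons(b, b), b), pair(b, 0)), cons(cons(b, b), a))))   [R3 at 2.3.2.2.2]
6. pair(b, m(b, pair(0, pair(b, 0)), m(0, pair(pair(cons(b, b), b), pair(b, 0)), cons(cons(b, b), a))))  →  pair(b, m(b, pair(0, pair(b, 0)), cons(a, 0)))   [R2 at 2.3]
7. pair(b, m(b, pair(0, pair(b, 0)), cons(a, 0)))  →  pair(b, cons(0, b))   [R2 at 2]

no — NF(t₁) = pair(cons(cons(0, cons(0, b)), pair(0, cons(b, a))), pair(cons(pair(a, b), b), pair(cons(0, b), 0))), NF(t₂) = pair(b, cons(0, b))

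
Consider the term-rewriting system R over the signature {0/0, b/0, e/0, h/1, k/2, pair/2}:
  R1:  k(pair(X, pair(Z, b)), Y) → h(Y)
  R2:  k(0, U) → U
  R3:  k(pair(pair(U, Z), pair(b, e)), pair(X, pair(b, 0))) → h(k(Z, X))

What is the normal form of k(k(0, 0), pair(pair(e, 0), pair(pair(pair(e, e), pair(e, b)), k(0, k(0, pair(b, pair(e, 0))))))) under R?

1. k(k(0, 0), pair(pair(e, 0), pair(pair(pair(e, e), pair(e, b)), k(0, k(0, pair(b, pair(e, 0)))))))  →  k(0, pair(pair(e, 0), pair(pair(pair(e, e), pair(e, b)), k(0, k(0, pair(b, pair(e, 0)))))))   [R2 at 1]
2. k(0, pair(pair(e, 0), pair(pair(pair(e, e), pair(e, b)), k(0, k(0, pair(b, pair(e, 0)))))))  →  pair(pair(e, 0), pair(pair(pair(e, e), pair(e, b)), k(0, k(0, pair(b, pair(e, 0))))))   [R2 at ε]
3. pair(pair(e, 0), pair(pair(pair(e, e), pair(e, b)), k(0, k(0, pair(b, pair(e, 0))))))  →  pair(pair(e, 0), pair(pair(pair(e, e), pair(e, b)), k(0, pair(b, pair(e, 0)))))   [R2 at 2.2]
4. pair(pair(e, 0), pair(pair(pair(e, e), pair(e, b)), k(0, pair(b, pair(e, 0)))))  →  pair(pair(e, 0), pair(pair(pair(e, e), pair(e, b)), pair(b, pair(e, 0))))   [R2 at 2.2]

pair(pair(e, 0), pair(pair(pair(e, e), pair(e, b)), pair(b, pair(e, 0))))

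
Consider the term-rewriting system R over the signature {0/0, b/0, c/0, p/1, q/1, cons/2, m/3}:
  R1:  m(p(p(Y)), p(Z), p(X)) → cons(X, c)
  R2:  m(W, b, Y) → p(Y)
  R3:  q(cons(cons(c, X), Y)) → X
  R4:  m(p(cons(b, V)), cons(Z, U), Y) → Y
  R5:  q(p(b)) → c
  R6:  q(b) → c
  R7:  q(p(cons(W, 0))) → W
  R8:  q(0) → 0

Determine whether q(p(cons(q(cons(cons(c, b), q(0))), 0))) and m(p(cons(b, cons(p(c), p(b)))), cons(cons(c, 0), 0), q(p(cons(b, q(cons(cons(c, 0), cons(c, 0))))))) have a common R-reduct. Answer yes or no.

yes — NF(t₁) = b, NF(t₂) = b

Reduce t₁ = q(p(cons(q(cons(cons(c, b), q(0))), 0))):
1. q(p(cons(q(cons(cons(c, b), q(0))), 0)))  →  q(cons(cons(c, b), q(0)))   [R7 at ε]
2. q(cons(cons(c, b), q(0)))  →  b   [R3 at ε]

Reduce t₂ = m(p(cons(b, cons(p(c), p(b)))), cons(cons(c, 0), 0), q(p(cons(b, q(cons(cons(c, 0), cons(c, 0))))))):
1. m(p(cons(b, cons(p(c), p(b)))), cons(cons(c, 0), 0), q(p(cons(b, q(cons(cons(c, 0), cons(c, 0)))))))  →  q(p(cons(b, q(cons(cons(c, 0), cons(c, 0))))))   [R4 at ε]
2. q(p(cons(b, q(cons(cons(c, 0), cons(c, 0))))))  →  q(p(cons(b, 0)))   [R3 at 1.1.2]
3. q(p(cons(b, 0)))  →  b   [R7 at ε]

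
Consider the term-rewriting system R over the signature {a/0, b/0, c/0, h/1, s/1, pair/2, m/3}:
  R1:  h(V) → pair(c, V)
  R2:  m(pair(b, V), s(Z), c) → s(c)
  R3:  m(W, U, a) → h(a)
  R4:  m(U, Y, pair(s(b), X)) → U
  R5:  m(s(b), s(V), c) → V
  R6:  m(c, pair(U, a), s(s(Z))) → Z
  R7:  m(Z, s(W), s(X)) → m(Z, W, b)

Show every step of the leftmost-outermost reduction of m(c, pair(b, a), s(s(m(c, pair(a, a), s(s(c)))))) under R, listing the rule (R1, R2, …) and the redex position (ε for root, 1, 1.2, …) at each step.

c

1. m(c, pair(b, a), s(s(m(c, pair(a, a), s(s(c))))))  →  m(c, pair(a, a), s(s(c)))   [R6 at ε]
2. m(c, pair(a, a), s(s(c)))  →  c   [R6 at ε]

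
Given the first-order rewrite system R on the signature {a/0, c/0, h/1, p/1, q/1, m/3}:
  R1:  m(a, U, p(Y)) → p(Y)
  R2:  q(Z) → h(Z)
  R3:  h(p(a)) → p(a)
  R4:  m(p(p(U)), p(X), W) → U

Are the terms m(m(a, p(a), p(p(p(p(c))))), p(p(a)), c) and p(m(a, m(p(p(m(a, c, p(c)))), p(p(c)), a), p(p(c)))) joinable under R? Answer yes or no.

Reduce t₁ = m(m(a, p(a), p(p(p(p(c))))), p(p(a)), c):
1. m(m(a, p(a), p(p(p(p(c))))), p(p(a)), c)  →  m(p(p(p(p(c)))), p(p(a)), c)   [R1 at 1]
2. m(p(p(p(p(c)))), p(p(a)), c)  →  p(p(c))   [R4 at ε]

Reduce t₂ = p(m(a, m(p(p(m(a, c, p(c)))), p(p(c)), a), p(p(c)))):
1. p(m(a, m(p(p(m(a, c, p(c)))), p(p(c)), a), p(p(c))))  →  p(p(p(c)))   [R1 at 1]

no — NF(t₁) = p(p(c)), NF(t₂) = p(p(p(c)))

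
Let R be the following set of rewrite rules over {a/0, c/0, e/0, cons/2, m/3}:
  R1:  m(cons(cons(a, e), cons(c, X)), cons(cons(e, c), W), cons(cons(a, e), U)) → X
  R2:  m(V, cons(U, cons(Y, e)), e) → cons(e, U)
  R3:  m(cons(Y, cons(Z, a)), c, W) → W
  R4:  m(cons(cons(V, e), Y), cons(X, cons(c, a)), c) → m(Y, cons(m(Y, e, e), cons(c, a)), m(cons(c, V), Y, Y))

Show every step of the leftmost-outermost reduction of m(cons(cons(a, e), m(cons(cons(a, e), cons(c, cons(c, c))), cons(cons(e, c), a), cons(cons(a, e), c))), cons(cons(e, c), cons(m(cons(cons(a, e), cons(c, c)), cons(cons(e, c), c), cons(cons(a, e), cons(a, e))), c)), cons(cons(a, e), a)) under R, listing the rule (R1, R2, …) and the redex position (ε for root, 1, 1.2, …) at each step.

c

1. m(cons(cons(a, e), m(cons(cons(a, e), cons(c, cons(c, c))), cons(cons(e, c), a), cons(cons(a, e), c))), cons(cons(e, c), cons(m(cons(cons(a, e), cons(c, c)), cons(cons(e, c), c), cons(cons(a, e), cons(a, e))), c)), cons(cons(a, e), a))  →  m(cons(cons(a, e), cons(c, c)), cons(cons(e, c), cons(m(cons(cons(a, e), cons(c, c)), cons(cons(e, c), c), cons(cons(a, e), cons(a, e))), c)), cons(cons(a, e), a))   [R1 at 1.2]
2. m(cons(cons(a, e), cons(c, c)), cons(cons(e, c), cons(m(cons(cons(a, e), cons(c, c)), cons(cons(e, c), c), cons(cons(a, e), cons(a, e))), c)), cons(cons(a, e), a))  →  c   [R1 at ε]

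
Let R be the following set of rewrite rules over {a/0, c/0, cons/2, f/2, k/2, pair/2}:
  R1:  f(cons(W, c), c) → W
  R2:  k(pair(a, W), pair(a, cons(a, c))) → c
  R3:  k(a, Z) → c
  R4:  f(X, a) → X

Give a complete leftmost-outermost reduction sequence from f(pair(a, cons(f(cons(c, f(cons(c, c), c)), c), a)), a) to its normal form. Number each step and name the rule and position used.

1. f(pair(a, cons(f(cons(c, f(cons(c, c), c)), c), a)), a)  →  pair(a, cons(f(cons(c, f(cons(c, c), c)), c), a))   [R4 at ε]
2. pair(a, cons(f(cons(c, f(cons(c, c), c)), c), a))  →  pair(a, cons(f(cons(c, c), c), a))   [R1 at 2.1.1.2]
3. pair(a, cons(f(cons(c, c), c), a))  →  pair(a, cons(c, a))   [R1 at 2.1]

pair(a, cons(c, a))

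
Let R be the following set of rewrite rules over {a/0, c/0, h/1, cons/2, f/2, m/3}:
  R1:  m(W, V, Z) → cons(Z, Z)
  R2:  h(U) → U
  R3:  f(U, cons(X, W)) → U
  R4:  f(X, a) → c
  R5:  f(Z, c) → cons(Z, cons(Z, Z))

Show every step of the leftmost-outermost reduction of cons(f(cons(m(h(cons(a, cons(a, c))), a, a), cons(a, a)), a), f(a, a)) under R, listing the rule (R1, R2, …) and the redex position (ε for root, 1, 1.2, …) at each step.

cons(c, c)

1. cons(f(cons(m(h(cons(a, cons(a, c))), a, a), cons(a, a)), a), f(a, a))  →  cons(c, f(a, a))   [R4 at 1]
2. cons(c, f(a, a))  →  cons(c, c)   [R4 at 2]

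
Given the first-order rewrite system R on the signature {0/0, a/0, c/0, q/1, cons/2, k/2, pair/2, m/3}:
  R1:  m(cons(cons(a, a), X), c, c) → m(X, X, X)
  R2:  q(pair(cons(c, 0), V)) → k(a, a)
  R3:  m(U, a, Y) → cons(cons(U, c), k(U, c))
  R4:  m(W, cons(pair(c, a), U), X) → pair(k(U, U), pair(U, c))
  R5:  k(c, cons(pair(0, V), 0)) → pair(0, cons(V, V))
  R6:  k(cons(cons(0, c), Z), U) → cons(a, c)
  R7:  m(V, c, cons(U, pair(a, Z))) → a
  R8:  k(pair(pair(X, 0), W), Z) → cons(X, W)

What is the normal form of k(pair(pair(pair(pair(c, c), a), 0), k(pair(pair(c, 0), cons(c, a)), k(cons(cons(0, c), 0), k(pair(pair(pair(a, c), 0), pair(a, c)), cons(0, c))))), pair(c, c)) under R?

cons(pair(pair(c, c), a), cons(c, cons(c, a)))

1. k(pair(pair(pair(pair(c, c), a), 0), k(pair(pair(c, 0), cons(c, a)), k(cons(cons(0, c), 0), k(pair(pair(pair(a, c), 0), pair(a, c)), cons(0, c))))), pair(c, c))  →  cons(pair(pair(c, c), a), k(pair(pair(c, 0), cons(c, a)), k(cons(cons(0, c), 0), k(pair(pair(pair(a, c), 0), pair(a, c)), cons(0, c)))))   [R8 at ε]
2. cons(pair(pair(c, c), a), k(pair(pair(c, 0), cons(c, a)), k(cons(cons(0, c), 0), k(pair(pair(pair(a, c), 0), pair(a, c)), cons(0, c)))))  →  cons(pair(pair(c, c), a), cons(c, cons(c, a)))   [R8 at 2]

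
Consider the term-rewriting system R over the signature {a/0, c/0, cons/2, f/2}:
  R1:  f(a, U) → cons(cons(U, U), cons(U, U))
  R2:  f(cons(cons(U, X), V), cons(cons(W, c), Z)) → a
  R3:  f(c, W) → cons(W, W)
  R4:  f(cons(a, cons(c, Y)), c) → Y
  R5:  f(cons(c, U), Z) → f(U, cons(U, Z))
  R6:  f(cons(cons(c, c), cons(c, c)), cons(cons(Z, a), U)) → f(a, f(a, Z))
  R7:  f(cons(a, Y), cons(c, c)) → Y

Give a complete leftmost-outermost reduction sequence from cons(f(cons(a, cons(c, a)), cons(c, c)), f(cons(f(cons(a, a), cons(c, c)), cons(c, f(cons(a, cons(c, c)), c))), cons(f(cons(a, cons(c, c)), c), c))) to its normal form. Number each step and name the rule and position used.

1. cons(f(cons(a, cons(c, a)), cons(c, c)), f(cons(f(cons(a, a), cons(c, c)), cons(c, f(cons(a, cons(c, c)), c))), cons(f(cons(a, cons(c, c)), c), c)))  →  cons(cons(c, a), f(cons(f(cons(a, a), cons(c, c)), cons(c, f(cons(a, cons(c, c)), c))), cons(f(cons(a, cons(c, c)), c), c)))   [R7 at 1]
2. cons(cons(c, a), f(cons(f(cons(a, a), cons(c, c)), cons(c, f(cons(a, cons(c, c)), c))), cons(f(cons(a, cons(c, c)), c), c)))  →  cons(cons(c, a), f(cons(a, cons(c, f(cons(a, cons(c, c)), c))), cons(f(cons(a, cons(c, c)), c), c)))   [R7 at 2.1.1]
3. cons(cons(c, a), f(cons(a, cons(c, f(cons(a, cons(c, c)), c))), cons(f(cons(a, cons(c, c)), c), c)))  →  cons(cons(c, a), f(cons(a, cons(c, c)), cons(f(cons(a, cons(c, c)), c), c)))   [R4 at 2.1.2.2]
4. cons(cons(c, a), f(cons(a, cons(c, c)), cons(f(cons(a, cons(c, c)), c), c)))  →  cons(cons(c, a), f(cons(a, cons(c, c)), cons(c, c)))   [R4 at 2.2.1]
5. cons(cons(c, a), f(cons(a, cons(c, c)), cons(c, c)))  →  cons(cons(c, a), cons(c, c))   [R7 at 2]

cons(cons(c, a), cons(c, c))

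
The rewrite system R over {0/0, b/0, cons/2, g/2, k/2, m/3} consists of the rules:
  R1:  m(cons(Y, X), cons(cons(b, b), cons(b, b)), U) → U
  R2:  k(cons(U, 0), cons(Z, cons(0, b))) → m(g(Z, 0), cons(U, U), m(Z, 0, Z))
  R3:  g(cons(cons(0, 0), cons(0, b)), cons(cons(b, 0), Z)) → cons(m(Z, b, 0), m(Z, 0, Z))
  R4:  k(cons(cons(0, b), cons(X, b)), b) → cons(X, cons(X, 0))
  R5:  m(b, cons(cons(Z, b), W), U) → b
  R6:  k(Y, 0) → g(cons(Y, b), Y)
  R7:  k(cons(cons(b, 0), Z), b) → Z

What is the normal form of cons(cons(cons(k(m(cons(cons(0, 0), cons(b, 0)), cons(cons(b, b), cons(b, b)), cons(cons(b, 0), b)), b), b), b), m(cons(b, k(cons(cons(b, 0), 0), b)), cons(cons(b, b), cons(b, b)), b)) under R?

1. cons(cons(cons(k(m(cons(cons(0, 0), cons(b, 0)), cons(cons(b, b), cons(b, b)), cons(cons(b, 0), b)), b), b), b), m(cons(b, k(cons(cons(b, 0), 0), b)), cons(cons(b, b), cons(b, b)), b))  →  cons(cons(cons(k(cons(cons(b, 0), b), b), b), b), m(cons(b, k(cons(cons(b, 0), 0), b)), cons(cons(b, b), cons(b, b)), b))   [R1 at 1.1.1.1]
2. cons(cons(cons(k(cons(cons(b, 0), b), b), b), b), m(cons(b, k(cons(cons(b, 0), 0), b)), cons(cons(b, b), cons(b, b)), b))  →  cons(cons(cons(b, b), b), m(cons(b, k(cons(cons(b, 0), 0), b)), cons(cons(b, b), cons(b, b)), b))   [R7 at 1.1.1]
3. cons(cons(cons(b, b), b), m(cons(b, k(cons(cons(b, 0), 0), b)), cons(cons(b, b), cons(b, b)), b))  →  cons(cons(cons(b, b), b), b)   [R1 at 2]

cons(cons(cons(b, b), b), b)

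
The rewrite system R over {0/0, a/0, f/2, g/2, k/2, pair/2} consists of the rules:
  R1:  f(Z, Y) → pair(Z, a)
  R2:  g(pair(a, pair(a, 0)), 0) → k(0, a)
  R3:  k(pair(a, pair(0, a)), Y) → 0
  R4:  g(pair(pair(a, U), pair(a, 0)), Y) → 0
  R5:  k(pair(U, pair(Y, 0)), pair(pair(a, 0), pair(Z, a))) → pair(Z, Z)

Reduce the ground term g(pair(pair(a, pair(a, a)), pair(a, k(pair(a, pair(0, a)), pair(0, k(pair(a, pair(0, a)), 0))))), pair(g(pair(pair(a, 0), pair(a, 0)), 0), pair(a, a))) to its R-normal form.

0

1. g(pair(pair(a, pair(a, a)), pair(a, k(pair(a, pair(0, a)), pair(0, k(pair(a, pair(0, a)), 0))))), pair(g(pair(pair(a, 0), pair(a, 0)), 0), pair(a, a)))  →  g(pair(pair(a, pair(a, a)), pair(a, 0)), pair(g(pair(pair(a, 0), pair(a, 0)), 0), pair(a, a)))   [R3 at 1.2.2]
2. g(pair(pair(a, pair(a, a)), pair(a, 0)), pair(g(pair(pair(a, 0), pair(a, 0)), 0), pair(a, a)))  →  0   [R4 at ε]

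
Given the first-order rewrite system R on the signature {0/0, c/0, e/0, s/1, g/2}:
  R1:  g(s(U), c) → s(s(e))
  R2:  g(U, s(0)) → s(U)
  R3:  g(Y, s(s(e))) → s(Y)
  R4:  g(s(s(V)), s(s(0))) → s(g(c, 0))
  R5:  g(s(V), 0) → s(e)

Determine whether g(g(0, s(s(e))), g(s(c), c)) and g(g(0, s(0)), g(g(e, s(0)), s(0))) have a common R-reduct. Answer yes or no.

Reduce t₁ = g(g(0, s(s(e))), g(s(c), c)):
1. g(g(0, s(s(e))), g(s(c), c))  →  g(s(0), g(s(c), c))   [R3 at 1]
2. g(s(0), g(s(c), c))  →  g(s(0), s(s(e)))   [R1 at 2]
3. g(s(0), s(s(e)))  →  s(s(0))   [R3 at ε]

Reduce t₂ = g(g(0, s(0)), g(g(e, s(0)), s(0))):
1. g(g(0, s(0)), g(g(e, s(0)), s(0)))  →  g(s(0), g(g(e, s(0)), s(0)))   [R2 at 1]
2. g(s(0), g(g(e, s(0)), s(0)))  →  g(s(0), s(g(e, s(0))))   [R2 at 2]
3. g(s(0), s(g(e, s(0))))  →  g(s(0), s(s(e)))   [R2 at 2.1]
4. g(s(0), s(s(e)))  →  s(s(0))   [R3 at ε]

yes — NF(t₁) = s(s(0)), NF(t₂) = s(s(0))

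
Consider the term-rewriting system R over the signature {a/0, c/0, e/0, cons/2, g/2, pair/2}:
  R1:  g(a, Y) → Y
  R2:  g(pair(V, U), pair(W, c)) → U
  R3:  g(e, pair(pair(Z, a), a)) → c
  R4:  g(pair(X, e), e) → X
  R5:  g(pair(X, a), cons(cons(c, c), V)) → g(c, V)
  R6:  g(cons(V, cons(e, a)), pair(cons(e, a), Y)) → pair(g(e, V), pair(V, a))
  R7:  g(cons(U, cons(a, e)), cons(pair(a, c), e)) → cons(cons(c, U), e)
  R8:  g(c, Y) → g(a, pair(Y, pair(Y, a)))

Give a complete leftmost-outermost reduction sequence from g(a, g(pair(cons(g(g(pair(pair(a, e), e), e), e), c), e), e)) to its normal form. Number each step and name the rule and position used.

cons(a, c)

1. g(a, g(pair(cons(g(g(pair(pair(a, e), e), e), e), c), e), e))  →  g(pair(cons(g(g(pair(pair(a, e), e), e), e), c), e), e)   [R1 at ε]
2. g(pair(cons(g(g(pair(pair(a, e), e), e), e), c), e), e)  →  cons(g(g(pair(pair(a, e), e), e), e), c)   [R4 at ε]
3. cons(g(g(pair(pair(a, e), e), e), e), c)  →  cons(g(pair(a, e), e), c)   [R4 at 1.1]
4. cons(g(pair(a, e), e), c)  →  cons(a, c)   [R4 at 1]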